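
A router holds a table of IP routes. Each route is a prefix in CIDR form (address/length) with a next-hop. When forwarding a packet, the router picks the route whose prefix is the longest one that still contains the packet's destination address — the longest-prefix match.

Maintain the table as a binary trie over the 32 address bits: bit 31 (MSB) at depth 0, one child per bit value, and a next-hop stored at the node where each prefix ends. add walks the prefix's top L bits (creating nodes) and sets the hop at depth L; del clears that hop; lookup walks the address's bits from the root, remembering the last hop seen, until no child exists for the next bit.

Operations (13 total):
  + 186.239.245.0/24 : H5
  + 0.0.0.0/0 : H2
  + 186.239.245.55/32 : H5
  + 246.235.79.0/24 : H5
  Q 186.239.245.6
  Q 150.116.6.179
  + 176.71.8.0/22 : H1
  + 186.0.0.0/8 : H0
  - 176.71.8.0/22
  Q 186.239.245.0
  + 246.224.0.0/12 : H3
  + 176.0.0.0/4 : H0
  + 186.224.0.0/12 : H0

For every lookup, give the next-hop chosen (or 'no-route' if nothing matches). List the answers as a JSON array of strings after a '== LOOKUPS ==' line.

Trace:
  add 186.239.245.0/24 -> H5 at depth 24
  add 0.0.0.0/0 -> H2 at depth 0
  add 186.239.245.55/32 -> H5 at depth 32
  add 246.235.79.0/24 -> H5 at depth 24
  ? 186.239.245.6  path d0:H2→d1:-→d2:-→d3:-→d4:-→d5:-→d6:-→d7:-→d8:-→d9:-→d10:-→d11:-→d12:-→d13:-→d14:-→d15:-→d16:-→d17:-→d18:-→d19:-→d20:-→d21:-→d22:-→d23:-→d24:H5→d25:-→d26:-  best=H5
  ? 150.116.6.179  path d0:H2→d1:-→d2:-  best=H2
  add 176.71.8.0/22 -> H1 at depth 22
  add 186.0.0.0/8 -> H0 at depth 8
  - 176.71.8.0/22 clear@22
  ? 186.239.245.0  path d0:H2→d1:-→d2:-→d3:-→d4:-→d5:-→d6:-→d7:-→d8:H0→d9:-→d10:-→d11:-→d12:-→d13:-→d14:-→d15:-→d16:-→d17:-→d18:-→d19:-→d20:-→d21:-→d22:-→d23:-→d24:H5→d25:-→d26:-  best=H5
  add 246.224.0.0/12 -> H3 at depth 12
  add 176.0.0.0/4 -> H0 at depth 4
  add 186.224.0.0/12 -> H0 at depth 12

== LOOKUPS ==
["H5","H2","H5"]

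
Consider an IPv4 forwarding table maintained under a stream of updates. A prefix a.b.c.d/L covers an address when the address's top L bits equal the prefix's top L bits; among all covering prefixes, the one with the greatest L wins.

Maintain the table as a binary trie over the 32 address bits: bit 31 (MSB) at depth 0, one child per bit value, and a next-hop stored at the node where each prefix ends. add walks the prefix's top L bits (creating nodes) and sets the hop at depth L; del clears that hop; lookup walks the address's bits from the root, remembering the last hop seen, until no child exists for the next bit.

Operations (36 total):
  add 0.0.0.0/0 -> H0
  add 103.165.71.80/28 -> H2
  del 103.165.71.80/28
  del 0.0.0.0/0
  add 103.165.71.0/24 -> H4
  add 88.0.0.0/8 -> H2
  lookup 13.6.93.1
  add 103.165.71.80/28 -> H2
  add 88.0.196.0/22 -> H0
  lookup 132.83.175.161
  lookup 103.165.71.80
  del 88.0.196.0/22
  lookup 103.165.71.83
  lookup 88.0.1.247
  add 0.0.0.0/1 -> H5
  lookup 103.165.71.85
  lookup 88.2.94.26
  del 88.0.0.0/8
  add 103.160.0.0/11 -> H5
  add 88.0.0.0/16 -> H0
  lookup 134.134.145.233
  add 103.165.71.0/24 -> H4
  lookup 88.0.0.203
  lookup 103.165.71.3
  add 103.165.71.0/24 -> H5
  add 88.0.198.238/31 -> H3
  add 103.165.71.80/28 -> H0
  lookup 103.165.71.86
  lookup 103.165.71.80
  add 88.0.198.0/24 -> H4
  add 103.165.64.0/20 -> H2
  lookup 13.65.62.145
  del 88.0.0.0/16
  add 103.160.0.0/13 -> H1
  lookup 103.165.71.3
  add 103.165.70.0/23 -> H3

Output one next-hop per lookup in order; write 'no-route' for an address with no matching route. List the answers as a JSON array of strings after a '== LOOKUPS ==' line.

Process each operation:
  + 0.0.0.0/0 (H0) depth=0
  + 103.165.71.80/28 (H2) depth=28
  - 103.165.71.80/28 clear@28
  - 0.0.0.0/0 clear@0
  + 103.165.71.0/24 (H4) depth=24
  + 88.0.0.0/8 (H2) depth=8
  ? 13.6.93.1  path d0:-→d1:-  best=no-route
  + 103.165.71.80/28 (H2) depth=28
  + 88.0.196.0/22 (H0) depth=22
  ? 132.83.175.161  path d0:-  best=no-route
  ? 103.165.71.80  path d0:-→d1:-→d2:-→d3:-→d4:-→d5:-→d6:-→d7:-→d8:-→d9:-→d10:-→d11:-→d12:-→d13:-→d14:-→d15:-→d16:-→d17:-→d18:-→d19:-→d20:-→d21:-→d22:-→d23:-→d24:H4→d25:-→d26:-→d27:-→d28:H2  best=H2
  - 88.0.196.0/22 clear@22
  ? 103.165.71.83  path d0:-→d1:-→d2:-→d3:-→d4:-→d5:-→d6:-→d7:-→d8:-→d9:-→d10:-→d11:-→d12:-→d13:-→d14:-→d15:-→d16:-→d17:-→d18:-→d19:-→d20:-→d21:-→d22:-→d23:-→d24:H4→d25:-→d26:-→d27:-→d28:H2  best=H2
  ? 88.0.1.247  path d0:-→d1:-→d2:-→d3:-→d4:-→d5:-→d6:-→d7:-→d8:H2→d9:-→d10:-→d11:-→d12:-→d13:-→d14:-→d15:-→d16:-  best=H2
  + 0.0.0.0/1 (H5) depth=1
  ? 103.165.71.85  path d0:-→d1:H5→d2:-→d3:-→d4:-→d5:-→d6:-→d7:-→d8:-→d9:-→d10:-→d11:-→d12:-→d13:-→d14:-→d15:-→d16:-→d17:-→d18:-→d19:-→d20:-→d21:-→d22:-→d23:-→d24:H4→d25:-→d26:-→d27:-→d28:H2  best=H2
  ? 88.2.94.26  path d0:-→d1:H5→d2:-→d3:-→d4:-→d5:-→d6:-→d7:-→d8:H2→d9:-→d10:-→d11:-→d12:-→d13:-→d14:-  best=H2
  - 88.0.0.0/8 clear@8
  + 103.160.0.0/11 (H5) depth=11
  + 88.0.0.0/16 (H0) depth=16
  ? 134.134.145.233  path d0:-  best=no-route
  + 103.165.71.0/24 (H4) depth=24
  ? 88.0.0.203  path d0:-→d1:H5→d2:-→d3:-→d4:-→d5:-→d6:-→d7:-→d8:-→d9:-→d10:-→d11:-→d12:-→d13:-→d14:-→d15:-→d16:H0  best=H0
  ? 103.165.71.3  path d0:-→d1:H5→d2:-→d3:-→d4:-→d5:-→d6:-→d7:-→d8:-→d9:-→d10:-→d11:H5→d12:-→d13:-→d14:-→d15:-→d16:-→d17:-→d18:-→d19:-→d20:-→d21:-→d22:-→d23:-→d24:H4→d25:-  best=H4
  + 103.165.71.0/24 (H5) depth=24
  + 88.0.198.238/31 (H3) depth=31
  + 103.165.71.80/28 (H0) depth=28
  ? 103.165.71.86  path d0:-→d1:H5→d2:-→d3:-→d4:-→d5:-→d6:-→d7:-→d8:-→d9:-→d10:-→d11:H5→d12:-→d13:-→d14:-→d15:-→d16:-→d17:-→d18:-→d19:-→d20:-→d21:-→d22:-→d23:-→d24:H5→d25:-→d26:-→d27:-→d28:H0  best=H0
  ? 103.165.71.80  path d0:-→d1:H5→d2:-→d3:-→d4:-→d5:-→d6:-→d7:-→d8:-→d9:-→d10:-→d11:H5→d12:-→d13:-→d14:-→d15:-→d16:-→d17:-→d18:-→d19:-→d20:-→d21:-→d22:-→d23:-→d24:H5→d25:-→d26:-→d27:-→d28:H0  best=H0
  + 88.0.198.0/24 (H4) depth=24
  + 103.165.64.0/20 (H2) depth=20
  ? 13.65.62.145  path d0:-→d1:H5  best=H5
  - 88.0.0.0/16 clear@16
  + 103.160.0.0/13 (H1) depth=13
  ? 103.165.71.3  path d0:-→d1:H5→d2:-→d3:-→d4:-→d5:-→d6:-→d7:-→d8:-→d9:-→d10:-→d11:H5→d12:-→d13:H1→d14:-→d15:-→d16:-→d17:-→d18:-→d19:-→d20:H2→d21:-→d22:-→d23:-→d24:H5→d25:-  best=H5
  + 103.165.70.0/23 (H3) depth=23

== LOOKUPS ==
["no-route","no-route","H2","H2","H2","H2","H2","no-route","H0","H4","H0","H0","H5","H5"]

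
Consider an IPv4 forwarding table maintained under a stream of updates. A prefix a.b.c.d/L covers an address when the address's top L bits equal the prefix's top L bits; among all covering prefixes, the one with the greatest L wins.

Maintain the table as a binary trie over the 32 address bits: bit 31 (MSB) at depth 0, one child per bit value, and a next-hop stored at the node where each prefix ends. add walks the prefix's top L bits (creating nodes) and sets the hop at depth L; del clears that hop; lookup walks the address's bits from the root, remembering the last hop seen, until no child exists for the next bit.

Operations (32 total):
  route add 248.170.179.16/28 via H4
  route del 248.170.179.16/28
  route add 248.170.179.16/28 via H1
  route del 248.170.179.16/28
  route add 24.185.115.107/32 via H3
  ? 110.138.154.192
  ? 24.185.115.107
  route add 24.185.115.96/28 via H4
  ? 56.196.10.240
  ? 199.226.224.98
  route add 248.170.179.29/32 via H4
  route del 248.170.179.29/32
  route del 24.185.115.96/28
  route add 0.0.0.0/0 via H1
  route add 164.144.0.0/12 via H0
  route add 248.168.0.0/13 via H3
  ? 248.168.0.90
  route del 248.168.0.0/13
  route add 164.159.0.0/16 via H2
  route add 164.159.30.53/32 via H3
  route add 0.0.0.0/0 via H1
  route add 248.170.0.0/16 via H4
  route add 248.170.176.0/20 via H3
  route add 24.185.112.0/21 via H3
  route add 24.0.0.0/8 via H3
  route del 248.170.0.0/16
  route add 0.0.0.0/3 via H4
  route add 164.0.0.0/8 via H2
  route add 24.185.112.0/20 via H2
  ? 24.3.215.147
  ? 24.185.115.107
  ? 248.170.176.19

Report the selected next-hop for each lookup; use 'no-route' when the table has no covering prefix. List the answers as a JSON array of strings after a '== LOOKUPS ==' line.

Trace:
  add 248.170.179.16/28 -> H4 at depth 28
  del 248.170.179.16/28 (clear depth 28)
  add 248.170.179.16/28 -> H1 at depth 28
  del 248.170.179.16/28 (clear depth 28)
  add 24.185.115.107/32 -> H3 at depth 32
  Q 110.138.154.192: descend 0 ; hops seen [∅] ; pick no-route
  Q 24.185.115.107: descend 00011000101110010111001101101011 ; hops seen [H3] ; pick H3
  add 24.185.115.96/28 -> H4 at depth 28
  Q 56.196.10.240: descend 00 ; hops seen [∅] ; pick no-route
  Q 199.226.224.98: descend 11 ; hops seen [∅] ; pick no-route
  add 248.170.179.29/32 -> H4 at depth 32
  del 248.170.179.29/32 (clear depth 32)
  del 24.185.115.96/28 (clear depth 28)
  add 0.0.0.0/0 -> H1 at depth 0
  add 164.144.0.0/12 -> H0 at depth 12
  add 248.168.0.0/13 -> H3 at depth 13
  Q 248.168.0.90: descend 11111000101010 ; hops seen [H1,H3] ; pick H3
  del 248.168.0.0/13 (clear depth 13)
  add 164.159.0.0/16 -> H2 at depth 16
  add 164.159.30.53/32 -> H3 at depth 32
  add 0.0.0.0/0 -> H1 at depth 0
  add 248.170.0.0/16 -> H4 at depth 16
  add 248.170.176.0/20 -> H3 at depth 20
  add 24.185.112.0/21 -> H3 at depth 21
  add 24.0.0.0/8 -> H3 at depth 8
  del 248.170.0.0/16 (clear depth 16)
  add 0.0.0.0/3 -> H4 at depth 3
  add 164.0.0.0/8 -> H2 at depth 8
  add 24.185.112.0/20 -> H2 at depth 20
  Q 24.3.215.147: descend 00011000 ; hops seen [H1,H4,H3] ; pick H3
  Q 24.185.115.107: descend 00011000101110010111001101101011 ; hops seen [H1,H4,H3,H2,H3,H3] ; pick H3
  Q 248.170.176.19: descend 1111100010101010101100 ; hops seen [H1,H3] ; pick H3

== LOOKUPS ==
["no-route","H3","no-route","no-route","H3","H3","H3","H3"]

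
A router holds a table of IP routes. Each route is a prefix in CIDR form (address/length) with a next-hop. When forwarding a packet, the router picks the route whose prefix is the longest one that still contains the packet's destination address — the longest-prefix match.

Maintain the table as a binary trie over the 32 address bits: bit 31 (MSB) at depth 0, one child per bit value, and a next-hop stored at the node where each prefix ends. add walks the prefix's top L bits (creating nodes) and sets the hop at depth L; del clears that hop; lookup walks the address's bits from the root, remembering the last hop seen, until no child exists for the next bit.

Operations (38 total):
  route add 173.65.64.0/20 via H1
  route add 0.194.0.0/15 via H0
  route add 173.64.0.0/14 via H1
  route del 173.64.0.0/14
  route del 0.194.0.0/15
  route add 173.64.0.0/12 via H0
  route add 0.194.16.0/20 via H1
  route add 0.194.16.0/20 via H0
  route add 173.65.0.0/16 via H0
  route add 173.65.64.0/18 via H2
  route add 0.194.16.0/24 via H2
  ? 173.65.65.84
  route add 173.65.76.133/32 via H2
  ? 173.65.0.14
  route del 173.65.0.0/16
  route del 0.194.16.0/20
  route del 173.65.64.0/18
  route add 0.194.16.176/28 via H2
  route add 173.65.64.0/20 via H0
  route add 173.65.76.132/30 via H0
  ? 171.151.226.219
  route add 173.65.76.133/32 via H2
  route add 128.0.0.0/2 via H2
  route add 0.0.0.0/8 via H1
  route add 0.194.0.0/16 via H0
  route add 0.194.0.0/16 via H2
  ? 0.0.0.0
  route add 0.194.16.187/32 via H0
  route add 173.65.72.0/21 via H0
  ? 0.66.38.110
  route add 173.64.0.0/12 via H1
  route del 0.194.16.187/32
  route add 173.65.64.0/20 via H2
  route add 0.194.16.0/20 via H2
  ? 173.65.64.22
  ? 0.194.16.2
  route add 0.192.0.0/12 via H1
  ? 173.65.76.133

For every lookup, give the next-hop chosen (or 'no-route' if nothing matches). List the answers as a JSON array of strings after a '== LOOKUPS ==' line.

Trace:
  + 173.65.64.0/20 (H1) depth=20
  + 0.194.0.0/15 (H0) depth=15
  + 173.64.0.0/14 (H1) depth=14
  del 173.64.0.0/14 (clear depth 14)
  del 0.194.0.0/15 (clear depth 15)
  + 173.64.0.0/12 (H0) depth=12
  + 0.194.16.0/20 (H1) depth=20
  + 0.194.16.0/20 (H0) depth=20
  + 173.65.0.0/16 (H0) depth=16
  + 173.65.64.0/18 (H2) depth=18
  + 0.194.16.0/24 (H2) depth=24
  lookup 173.65.65.84: bits 10101101010000010100 walk d0:-→d1:-→d2:-→d3:-→d4:-→d5:-→d6:-→d7:-→d8:-→d9:-→d10:-→d11:-→d12:H0→d13:-→d14:-→d15:-→d16:H0→d17:-→d18:H2→d19:-→d20:H1 -> H1
  + 173.65.76.133/32 (H2) depth=32
  lookup 173.65.0.14: bits 10101101010000010 walk d0:-→d1:-→d2:-→d3:-→d4:-→d5:-→d6:-→d7:-→d8:-→d9:-→d10:-→d11:-→d12:H0→d13:-→d14:-→d15:-→d16:H0→d17:- -> H0
  del 173.65.0.0/16 (clear depth 16)
  del 0.194.16.0/20 (clear depth 20)
  del 173.65.64.0/18 (clear depth 18)
  + 0.194.16.176/28 (H2) depth=28
  + 173.65.64.0/20 (H0) depth=20
  + 173.65.76.132/30 (H0) depth=30
  lookup 171.151.226.219: bits 10101 walk d0:-→d1:-→d2:-→d3:-→d4:-→d5:- -> no-route
  + 173.65.76.133/32 (H2) depth=32
  + 128.0.0.0/2 (H2) depth=2
  + 0.0.0.0/8 (H1) depth=8
  + 0.194.0.0/16 (H0) depth=16
  + 0.194.0.0/16 (H2) depth=16
  lookup 0.0.0.0: bits 00000000 walk d0:-→d1:-→d2:-→d3:-→d4:-→d5:-→d6:-→d7:-→d8:H1 -> H1
  + 0.194.16.187/32 (H0) depth=32
  + 173.65.72.0/21 (H0) depth=21
  lookup 0.66.38.110: bits 00000000 walk d0:-→d1:-→d2:-→d3:-→d4:-→d5:-→d6:-→d7:-→d8:H1 -> H1
  + 173.64.0.0/12 (H1) depth=12
  del 0.194.16.187/32 (clear depth 32)
  + 173.65.64.0/20 (H2) depth=20
  + 0.194.16.0/20 (H2) depth=20
  lookup 173.65.64.22: bits 10101101010000010100 walk d0:-→d1:-→d2:H2→d3:-→d4:-→d5:-→d6:-→d7:-→d8:-→d9:-→d10:-→d11:-→d12:H1→d13:-→d14:-→d15:-→d16:-→d17:-→d18:-→d19:-→d20:H2 -> H2
  lookup 0.194.16.2: bits 000000001100001000010000 walk d0:-→d1:-→d2:-→d3:-→d4:-→d5:-→d6:-→d7:-→d8:H1→d9:-→d10:-→d11:-→d12:-→d13:-→d14:-→d15:-→d16:H2→d17:-→d18:-→d19:-→d20:H2→d21:-→d22:-→d23:-→d24:H2 -> H2
  + 0.192.0.0/12 (H1) depth=12
  lookup 173.65.76.133: bits 10101101010000010100110010000101 walk d0:-→d1:-→d2:H2→d3:-→d4:-→d5:-→d6:-→d7:-→d8:-→d9:-→d10:-→d11:-→d12:H1→d13:-→d14:-→d15:-→d16:-→d17:-→d18:-→d19:-→d20:H2→d21:H0→d22:-→d23:-→d24:-→d25:-→d26:-→d27:-→d28:-→d29:-→d30:H0→d31:-→d32:H2 -> H2

== LOOKUPS ==
["H1","H0","no-route","H1","H1","H2","H2","H2"]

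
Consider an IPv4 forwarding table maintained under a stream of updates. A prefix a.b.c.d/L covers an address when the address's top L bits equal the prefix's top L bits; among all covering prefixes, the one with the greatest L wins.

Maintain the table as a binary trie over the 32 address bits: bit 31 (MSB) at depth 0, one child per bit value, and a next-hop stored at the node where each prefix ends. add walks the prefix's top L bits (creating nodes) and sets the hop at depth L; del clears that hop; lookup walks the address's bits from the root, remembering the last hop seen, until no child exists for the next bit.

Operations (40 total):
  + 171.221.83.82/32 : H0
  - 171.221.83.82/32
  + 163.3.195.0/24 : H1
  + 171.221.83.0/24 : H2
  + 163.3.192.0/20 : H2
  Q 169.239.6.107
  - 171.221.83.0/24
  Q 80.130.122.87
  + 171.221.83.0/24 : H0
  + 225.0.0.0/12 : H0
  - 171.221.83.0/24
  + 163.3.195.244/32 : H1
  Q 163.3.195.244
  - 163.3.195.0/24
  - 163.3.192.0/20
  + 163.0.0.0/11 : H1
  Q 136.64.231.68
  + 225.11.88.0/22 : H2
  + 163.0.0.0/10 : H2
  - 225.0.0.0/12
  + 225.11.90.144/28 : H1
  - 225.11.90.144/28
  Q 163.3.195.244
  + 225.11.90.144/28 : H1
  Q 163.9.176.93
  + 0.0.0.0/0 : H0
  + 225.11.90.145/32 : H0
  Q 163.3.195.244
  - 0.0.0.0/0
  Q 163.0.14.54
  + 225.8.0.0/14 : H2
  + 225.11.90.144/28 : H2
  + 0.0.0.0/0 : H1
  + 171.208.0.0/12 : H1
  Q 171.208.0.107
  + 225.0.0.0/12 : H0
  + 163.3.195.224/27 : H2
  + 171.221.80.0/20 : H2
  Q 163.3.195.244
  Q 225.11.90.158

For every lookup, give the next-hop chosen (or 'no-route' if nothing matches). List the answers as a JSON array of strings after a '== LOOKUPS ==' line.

Process each operation:
  + 171.221.83.82/32 (H0) depth=32
  del 171.221.83.82/32 (clear depth 32)
  + 163.3.195.0/24 (H1) depth=24
  + 171.221.83.0/24 (H2) depth=24
  + 163.3.192.0/20 (H2) depth=20
  lookup 169.239.6.107: bits 101010 walk d0:-→d1:-→d2:-→d3:-→d4:-→d5:-→d6:- -> no-route
  del 171.221.83.0/24 (clear depth 24)
  lookup 80.130.122.87: bits ε walk d0:- -> no-route
  + 171.221.83.0/24 (H0) depth=24
  + 225.0.0.0/12 (H0) depth=12
  del 171.221.83.0/24 (clear depth 24)
  + 163.3.195.244/32 (H1) depth=32
  lookup 163.3.195.244: bits 10100011000000111100001111110100 walk d0:-→d1:-→d2:-→d3:-→d4:-→d5:-→d6:-→d7:-→d8:-→d9:-→d10:-→d11:-→d12:-→d13:-→d14:-→d15:-→d16:-→d17:-→d18:-→d19:-→d20:H2→d21:-→d22:-→d23:-→d24:H1→d25:-→d26:-→d27:-→d28:-→d29:-→d30:-→d31:-→d32:H1 -> H1
  del 163.3.195.0/24 (clear depth 24)
  del 163.3.192.0/20 (clear depth 20)
  + 163.0.0.0/11 (H1) depth=11
  lookup 136.64.231.68: bits 10 walk d0:-→d1:-→d2:- -> no-route
  + 225.11.88.0/22 (H2) depth=22
  + 163.0.0.0/10 (H2) depth=10
  del 225.0.0.0/12 (clear depth 12)
  + 225.11.90.144/28 (H1) depth=28
  del 225.11.90.144/28 (clear depth 28)
  lookup 163.3.195.244: bits 10100011000000111100001111110100 walk d0:-→d1:-→d2:-→d3:-→d4:-→d5:-→d6:-→d7:-→d8:-→d9:-→d10:H2→d11:H1→d12:-→d13:-→d14:-→d15:-→d16:-→d17:-→d18:-→d19:-→d20:-→d21:-→d22:-→d23:-→d24:-→d25:-→d26:-→d27:-→d28:-→d29:-→d30:-→d31:-→d32:H1 -> H1
  + 225.11.90.144/28 (H1) depth=28
  lookup 163.9.176.93: bits 101000110000 walk d0:-→d1:-→d2:-→d3:-→d4:-→d5:-→d6:-→d7:-→d8:-→d9:-→d10:H2→d11:H1→d12:- -> H1
  + 0.0.0.0/0 (H0) depth=0
  + 225.11.90.145/32 (H0) depth=32
  lookup 163.3.195.244: bits 10100011000000111100001111110100 walk d0:H0→d1:-→d2:-→d3:-→d4:-→d5:-→d6:-→d7:-→d8:-→d9:-→d10:H2→d11:H1→d12:-→d13:-→d14:-→d15:-→d16:-→d17:-→d18:-→d19:-→d20:-→d21:-→d22:-→d23:-→d24:-→d25:-→d26:-→d27:-→d28:-→d29:-→d30:-→d31:-→d32:H1 -> H1
  del 0.0.0.0/0 (clear depth 0)
  lookup 163.0.14.54: bits 10100011000000 walk d0:-→d1:-→d2:-→d3:-→d4:-→d5:-→d6:-→d7:-→d8:-→d9:-→d10:H2→d11:H1→d12:-→d13:-→d14:- -> H1
  + 225.8.0.0/14 (H2) depth=14
  + 225.11.90.144/28 (H2) depth=28
  + 0.0.0.0/0 (H1) depth=0
  + 171.208.0.0/12 (H1) depth=12
  lookup 171.208.0.107: bits 101010111101 walk d0:H1→d1:-→d2:-→d3:-→d4:-→d5:-→d6:-→d7:-→d8:-→d9:-→d10:-→d11:-→d12:H1 -> H1
  + 225.0.0.0/12 (H0) depth=12
  + 163.3.195.224/27 (H2) depth=27
  + 171.221.80.0/20 (H2) depth=20
  lookup 163.3.195.244: bits 10100011000000111100001111110100 walk d0:H1→d1:-→d2:-→d3:-→d4:-→d5:-→d6:-→d7:-→d8:-→d9:-→d10:H2→d11:H1→d12:-→d13:-→d14:-→d15:-→d16:-→d17:-→d18:-→d19:-→d20:-→d21:-→d22:-→d23:-→d24:-→d25:-→d26:-→d27:H2→d28:-→d29:-→d30:-→d31:-→d32:H1 -> H1
  lookup 225.11.90.158: bits 1110000100001011010110101001 walk d0:H1→d1:-→d2:-→d3:-→d4:-→d5:-→d6:-→d7:-→d8:-→d9:-→d10:-→d11:-→d12:H0→d13:-→d14:H2→d15:-→d16:-→d17:-→d18:-→d19:-→d20:-→d21:-→d22:H2→d23:-→d24:-→d25:-→d26:-→d27:-→d28:H2 -> H2

== LOOKUPS ==
["no-route","no-route","H1","no-route","H1","H1","H1","H1","H1","H1","H2"]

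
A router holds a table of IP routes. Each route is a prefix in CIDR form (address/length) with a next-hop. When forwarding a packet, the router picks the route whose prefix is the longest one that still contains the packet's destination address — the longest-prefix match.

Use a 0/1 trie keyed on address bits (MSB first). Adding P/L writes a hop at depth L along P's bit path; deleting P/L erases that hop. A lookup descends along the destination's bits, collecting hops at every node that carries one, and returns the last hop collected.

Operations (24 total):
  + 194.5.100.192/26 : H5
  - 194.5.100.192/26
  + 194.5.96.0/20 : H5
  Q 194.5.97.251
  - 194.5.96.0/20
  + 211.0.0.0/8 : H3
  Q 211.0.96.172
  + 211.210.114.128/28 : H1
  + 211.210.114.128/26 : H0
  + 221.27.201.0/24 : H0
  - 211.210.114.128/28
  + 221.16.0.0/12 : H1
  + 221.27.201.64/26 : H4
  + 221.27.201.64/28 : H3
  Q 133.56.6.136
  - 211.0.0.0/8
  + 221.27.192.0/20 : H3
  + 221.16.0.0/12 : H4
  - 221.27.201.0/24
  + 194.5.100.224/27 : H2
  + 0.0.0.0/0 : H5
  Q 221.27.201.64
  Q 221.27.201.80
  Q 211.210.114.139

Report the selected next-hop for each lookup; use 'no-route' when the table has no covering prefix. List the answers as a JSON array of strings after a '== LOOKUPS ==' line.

Apply in order:
  + 194.5.100.192/26 (H5) depth=26
  - 194.5.100.192/26 clear@26
  + 194.5.96.0/20 (H5) depth=20
  Q 194.5.97.251: descend 110000100000010101100 ; hops seen [H5] ; pick H5
  - 194.5.96.0/20 clear@20
  + 211.0.0.0/8 (H3) depth=8
  Q 211.0.96.172: descend 11010011 ; hops seen [H3] ; pick H3
  + 211.210.114.128/28 (H1) depth=28
  + 211.210.114.128/26 (H0) depth=26
  + 221.27.201.0/24 (H0) depth=24
  - 211.210.114.128/28 clear@28
  + 221.16.0.0/12 (H1) depth=12
  + 221.27.201.64/26 (H4) depth=26
  + 221.27.201.64/28 (H3) depth=28
  Q 133.56.6.136: descend 1 ; hops seen [∅] ; pick no-route
  - 211.0.0.0/8 clear@8
  + 221.27.192.0/20 (H3) depth=20
  + 221.16.0.0/12 (H4) depth=12
  - 221.27.201.0/24 clear@24
  + 194.5.100.224/27 (H2) depth=27
  + 0.0.0.0/0 (H5) depth=0
  Q 221.27.201.64: descend 1101110100011011110010010100 ; hops seen [H5,H4,H3,H4,H3] ; pick H3
  Q 221.27.201.80: descend 110111010001101111001001010 ; hops seen [H5,H4,H3,H4] ; pick H4
  Q 211.210.114.139: descend 1101001111010010011100101000 ; hops seen [H5,H0] ; pick H0

== LOOKUPS ==
["H5","H3","no-route","H3","H4","H0"]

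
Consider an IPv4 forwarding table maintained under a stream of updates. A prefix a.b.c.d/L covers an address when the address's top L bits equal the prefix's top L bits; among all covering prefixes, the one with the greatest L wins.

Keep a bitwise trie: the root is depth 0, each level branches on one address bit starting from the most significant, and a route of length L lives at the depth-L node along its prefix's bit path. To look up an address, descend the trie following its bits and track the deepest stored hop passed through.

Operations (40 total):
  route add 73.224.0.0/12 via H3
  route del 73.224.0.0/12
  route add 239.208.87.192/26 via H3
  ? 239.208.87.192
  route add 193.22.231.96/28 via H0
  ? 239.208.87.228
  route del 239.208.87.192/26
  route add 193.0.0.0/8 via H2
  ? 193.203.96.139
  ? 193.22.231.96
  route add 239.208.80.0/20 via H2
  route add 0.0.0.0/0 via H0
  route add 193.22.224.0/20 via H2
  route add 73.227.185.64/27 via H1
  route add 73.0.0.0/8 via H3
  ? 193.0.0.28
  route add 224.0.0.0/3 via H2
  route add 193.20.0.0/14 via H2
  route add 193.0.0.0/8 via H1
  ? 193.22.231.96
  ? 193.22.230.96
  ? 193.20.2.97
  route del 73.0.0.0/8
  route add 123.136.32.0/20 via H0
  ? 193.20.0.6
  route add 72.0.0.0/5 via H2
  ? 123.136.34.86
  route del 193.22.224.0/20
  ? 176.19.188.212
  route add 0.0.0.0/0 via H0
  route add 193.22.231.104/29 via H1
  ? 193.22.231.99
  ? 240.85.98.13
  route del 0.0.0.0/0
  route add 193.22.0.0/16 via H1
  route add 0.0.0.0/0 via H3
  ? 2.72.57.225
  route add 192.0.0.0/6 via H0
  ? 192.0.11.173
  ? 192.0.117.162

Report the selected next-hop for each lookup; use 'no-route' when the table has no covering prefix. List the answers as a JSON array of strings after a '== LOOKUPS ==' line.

Process each operation:
  add 73.224.0.0/12 -> H3 at depth 12
  del 73.224.0.0/12 (clear depth 12)
  add 239.208.87.192/26 -> H3 at depth 26
  ? 239.208.87.192  path d0:-→d1:-→d2:-→d3:-→d4:-→d5:-→d6:-→d7:-→d8:-→d9:-→d10:-→d11:-→d12:-→d13:-→d14:-→d15:-→d16:-→d17:-→d18:-→d19:-→d20:-→d21:-→d22:-→d23:-→d24:-→d25:-→d26:H3  best=H3
  add 193.22.231.96/28 -> H0 at depth 28
  ? 239.208.87.228  path d0:-→d1:-→d2:-→d3:-→d4:-→d5:-→d6:-→d7:-→d8:-→d9:-→d10:-→d11:-→d12:-→d13:-→d14:-→d15:-→d16:-→d17:-→d18:-→d19:-→d20:-→d21:-→d22:-→d23:-→d24:-→d25:-→d26:H3  best=H3
  del 239.208.87.192/26 (clear depth 26)
  add 193.0.0.0/8 -> H2 at depth 8
  ? 193.203.96.139  path d0:-→d1:-→d2:-→d3:-→d4:-→d5:-→d6:-→d7:-→d8:H2  best=H2
  ? 193.22.231.96  path d0:-→d1:-→d2:-→d3:-→d4:-→d5:-→d6:-→d7:-→d8:H2→d9:-→d10:-→d11:-→d12:-→d13:-→d14:-→d15:-→d16:-→d17:-→d18:-→d19:-→d20:-→d21:-→d22:-→d23:-→d24:-→d25:-→d26:-→d27:-→d28:H0  best=H0
  add 239.208.80.0/20 -> H2 at depth 20
  add 0.0.0.0/0 -> H0 at depth 0
  add 193.22.224.0/20 -> H2 at depth 20
  add 73.227.185.64/27 -> H1 at depth 27
  add 73.0.0.0/8 -> H3 at depth 8
  ? 193.0.0.28  path d0:H0→d1:-→d2:-→d3:-→d4:-→d5:-→d6:-→d7:-→d8:H2→d9:-→d10:-→d11:-  best=H2
  add 224.0.0.0/3 -> H2 at depth 3
  add 193.20.0.0/14 -> H2 at depth 14
  add 193.0.0.0/8 -> H1 at depth 8
  ? 193.22.231.96  path d0:H0→d1:-→d2:-→d3:-→d4:-→d5:-→d6:-→d7:-→d8:H1→d9:-→d10:-→d11:-→d12:-→d13:-→d14:H2→d15:-→d16:-→d17:-→d18:-→d19:-→d20:H2→d21:-→d22:-→d23:-→d24:-→d25:-→d26:-→d27:-→d28:H0  best=H0
  ? 193.22.230.96  path d0:H0→d1:-→d2:-→d3:-→d4:-→d5:-→d6:-→d7:-→d8:H1→d9:-→d10:-→d11:-→d12:-→d13:-→d14:H2→d15:-→d16:-→d17:-→d18:-→d19:-→d20:H2→d21:-→d22:-→d23:-  best=H2
  ? 193.20.2.97  path d0:H0→d1:-→d2:-→d3:-→d4:-→d5:-→d6:-→d7:-→d8:H1→d9:-→d10:-→d11:-→d12:-→d13:-→d14:H2  best=H2
  del 73.0.0.0/8 (clear depth 8)
  add 123.136.32.0/20 -> H0 at depth 20
  ? 193.20.0.6  path d0:H0→d1:-→d2:-→d3:-→d4:-→d5:-→d6:-→d7:-→d8:H1→d9:-→d10:-→d11:-→d12:-→d13:-→d14:H2  best=H2
  add 72.0.0.0/5 -> H2 at depth 5
  ? 123.136.34.86  path d0:H0→d1:-→d2:-→d3:-→d4:-→d5:-→d6:-→d7:-→d8:-→d9:-→d10:-→d11:-→d12:-→d13:-→d14:-→d15:-→d16:-→d17:-→d18:-→d19:-→d20:H0  best=H0
  del 193.22.224.0/20 (clear depth 20)
  ? 176.19.188.212  path d0:H0→d1:-  best=H0
  add 0.0.0.0/0 -> H0 at depth 0
  add 193.22.231.104/29 -> H1 at depth 29
  ? 193.22.231.99  path d0:H0→d1:-→d2:-→d3:-→d4:-→d5:-→d6:-→d7:-→d8:H1→d9:-→d10:-→d11:-→d12:-→d13:-→d14:H2→d15:-→d16:-→d17:-→d18:-→d19:-→d20:-→d21:-→d22:-→d23:-→d24:-→d25:-→d26:-→d27:-→d28:H0  best=H0
  ? 240.85.98.13  path d0:H0→d1:-→d2:-→d3:H2  best=H2
  del 0.0.0.0/0 (clear depth 0)
  add 193.22.0.0/16 -> H1 at depth 16
  add 0.0.0.0/0 -> H3 at depth 0
  ? 2.72.57.225  path d0:H3→d1:-  best=H3
  add 192.0.0.0/6 -> H0 at depth 6
  ? 192.0.11.173  path d0:H3→d1:-→d2:-→d3:-→d4:-→d5:-→d6:H0→d7:-  best=H0
  ? 192.0.117.162  path d0:H3→d1:-→d2:-→d3:-→d4:-→d5:-→d6:H0→d7:-  best=H0

== LOOKUPS ==
["H3","H3","H2","H0","H2","H0","H2","H2","H2","H0","H0","H0","H2","H3","H0","H0"]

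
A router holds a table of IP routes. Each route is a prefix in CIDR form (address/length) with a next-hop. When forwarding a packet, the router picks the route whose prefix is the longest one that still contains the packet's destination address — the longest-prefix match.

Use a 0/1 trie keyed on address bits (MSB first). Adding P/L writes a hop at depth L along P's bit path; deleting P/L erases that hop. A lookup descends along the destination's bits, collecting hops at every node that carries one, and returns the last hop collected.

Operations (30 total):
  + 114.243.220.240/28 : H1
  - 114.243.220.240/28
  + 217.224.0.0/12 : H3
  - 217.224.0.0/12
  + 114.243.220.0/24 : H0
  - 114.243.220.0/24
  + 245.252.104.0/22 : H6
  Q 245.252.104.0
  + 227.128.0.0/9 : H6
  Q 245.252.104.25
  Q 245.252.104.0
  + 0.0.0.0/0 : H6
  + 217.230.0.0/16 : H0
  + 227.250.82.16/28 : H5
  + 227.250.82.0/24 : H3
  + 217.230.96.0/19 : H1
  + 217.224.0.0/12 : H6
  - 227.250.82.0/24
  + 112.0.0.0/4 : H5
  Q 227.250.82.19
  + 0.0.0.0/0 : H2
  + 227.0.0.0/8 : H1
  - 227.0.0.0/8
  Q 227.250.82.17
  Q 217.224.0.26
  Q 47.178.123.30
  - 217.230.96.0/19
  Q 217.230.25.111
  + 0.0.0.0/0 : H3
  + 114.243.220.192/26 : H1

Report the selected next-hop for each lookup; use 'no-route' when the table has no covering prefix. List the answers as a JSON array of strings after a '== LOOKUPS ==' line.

Process each operation:
  add 114.243.220.240/28 -> H1 at depth 28
  - 114.243.220.240/28 clear@28
  add 217.224.0.0/12 -> H3 at depth 12
  - 217.224.0.0/12 clear@12
  add 114.243.220.0/24 -> H0 at depth 24
  - 114.243.220.0/24 clear@24
  add 245.252.104.0/22 -> H6 at depth 22
  Q 245.252.104.0: descend 1111010111111100011010 ; hops seen [H6] ; pick H6
  add 227.128.0.0/9 -> H6 at depth 9
  Q 245.252.104.25: descend 1111010111111100011010 ; hops seen [H6] ; pick H6
  Q 245.252.104.0: descend 1111010111111100011010 ; hops seen [H6] ; pick H6
  add 0.0.0.0/0 -> H6 at depth 0
  add 217.230.0.0/16 -> H0 at depth 16
  add 227.250.82.16/28 -> H5 at depth 28
  add 227.250.82.0/24 -> H3 at depth 24
  add 217.230.96.0/19 -> H1 at depth 19
  add 217.224.0.0/12 -> H6 at depth 12
  - 227.250.82.0/24 clear@24
  add 112.0.0.0/4 -> H5 at depth 4
  Q 227.250.82.19: descend 1110001111111010010100100001 ; hops seen [H6,H6,H5] ; pick H5
  add 0.0.0.0/0 -> H2 at depth 0
  add 227.0.0.0/8 -> H1 at depth 8
  - 227.0.0.0/8 clear@8
  Q 227.250.82.17: descend 1110001111111010010100100001 ; hops seen [H2,H6,H5] ; pick H5
  Q 217.224.0.26: descend 1101100111100 ; hops seen [H2,H6] ; pick H6
  Q 47.178.123.30: descend 0 ; hops seen [H2] ; pick H2
  - 217.230.96.0/19 clear@19
  Q 217.230.25.111: descend 11011001111001100 ; hops seen [H2,H6,H0] ; pick H0
  add 0.0.0.0/0 -> H3 at depth 0
  add 114.243.220.192/26 -> H1 at depth 26

== LOOKUPS ==
["H6","H6","H6","H5","H5","H6","H2","H0"]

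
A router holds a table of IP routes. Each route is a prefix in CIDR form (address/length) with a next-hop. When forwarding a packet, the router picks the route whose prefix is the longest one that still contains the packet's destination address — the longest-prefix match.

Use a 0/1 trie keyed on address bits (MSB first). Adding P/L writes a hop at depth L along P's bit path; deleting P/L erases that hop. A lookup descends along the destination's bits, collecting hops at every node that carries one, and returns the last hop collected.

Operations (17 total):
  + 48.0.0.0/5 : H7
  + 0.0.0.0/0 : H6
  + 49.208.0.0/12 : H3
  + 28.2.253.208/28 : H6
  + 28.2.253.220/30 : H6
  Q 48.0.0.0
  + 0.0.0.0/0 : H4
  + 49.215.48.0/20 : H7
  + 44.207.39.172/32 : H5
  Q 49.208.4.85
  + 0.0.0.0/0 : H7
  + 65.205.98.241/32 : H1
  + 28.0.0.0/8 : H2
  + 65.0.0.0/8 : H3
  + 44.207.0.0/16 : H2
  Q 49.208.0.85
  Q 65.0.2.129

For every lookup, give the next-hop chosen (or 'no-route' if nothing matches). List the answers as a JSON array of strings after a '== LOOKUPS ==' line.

Trace:
  add 48.0.0.0/5 -> H7 at depth 5
  add 0.0.0.0/0 -> H6 at depth 0
  add 49.208.0.0/12 -> H3 at depth 12
  add 28.2.253.208/28 -> H6 at depth 28
  add 28.2.253.220/30 -> H6 at depth 30
  Q 48.0.0.0: descend 0011000 ; hops seen [H6,H7] ; pick H7
  add 0.0.0.0/0 -> H4 at depth 0
  add 49.215.48.0/20 -> H7 at depth 20
  add 44.207.39.172/32 -> H5 at depth 32
  Q 49.208.4.85: descend 0011000111010 ; hops seen [H4,H7,H3] ; pick H3
  add 0.0.0.0/0 -> H7 at depth 0
  add 65.205.98.241/32 -> H1 at depth 32
  add 28.0.0.0/8 -> H2 at depth 8
  add 65.0.0.0/8 -> H3 at depth 8
  add 44.207.0.0/16 -> H2 at depth 16
  Q 49.208.0.85: descend 0011000111010 ; hops seen [H7,H7,H3] ; pick H3
  Q 65.0.2.129: descend 01000001 ; hops seen [H7,H3] ; pick H3

== LOOKUPS ==
["H7","H3","H3","H3"]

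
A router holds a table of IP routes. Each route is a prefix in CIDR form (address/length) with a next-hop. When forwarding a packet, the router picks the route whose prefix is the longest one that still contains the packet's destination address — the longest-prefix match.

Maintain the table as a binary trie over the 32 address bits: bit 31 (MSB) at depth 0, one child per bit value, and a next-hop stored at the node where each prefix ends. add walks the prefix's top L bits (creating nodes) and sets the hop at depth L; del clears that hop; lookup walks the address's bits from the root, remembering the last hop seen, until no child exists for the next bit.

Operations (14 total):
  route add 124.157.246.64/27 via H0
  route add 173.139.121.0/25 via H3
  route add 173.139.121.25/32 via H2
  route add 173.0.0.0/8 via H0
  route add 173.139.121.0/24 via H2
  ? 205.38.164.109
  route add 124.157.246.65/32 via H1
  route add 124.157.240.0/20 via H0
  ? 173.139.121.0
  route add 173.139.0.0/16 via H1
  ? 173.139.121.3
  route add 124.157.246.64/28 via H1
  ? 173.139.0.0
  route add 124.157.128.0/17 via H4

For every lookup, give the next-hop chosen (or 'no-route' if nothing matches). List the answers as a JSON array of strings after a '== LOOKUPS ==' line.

Apply in order:
  add 124.157.246.64/27 -> H0 at depth 27
  add 173.139.121.0/25 -> H3 at depth 25
  add 173.139.121.25/32 -> H2 at depth 32
  add 173.0.0.0/8 -> H0 at depth 8
  add 173.139.121.0/24 -> H2 at depth 24
  lookup 205.38.164.109: bits 1 walk d0:-→d1:- -> no-route
  add 124.157.246.65/32 -> H1 at depth 32
  add 124.157.240.0/20 -> H0 at depth 20
  lookup 173.139.121.0: bits 101011011000101101111001000 walk d0:-→d1:-→d2:-→d3:-→d4:-→d5:-→d6:-→d7:-→d8:H0→d9:-→d10:-→d11:-→d12:-→d13:-→d14:-→d15:-→d16:-→d17:-→d18:-→d19:-→d20:-→d21:-→d22:-→d23:-→d24:H2→d25:H3→d26:-→d27:- -> H3
  add 173.139.0.0/16 -> H1 at depth 16
  lookup 173.139.121.3: bits 101011011000101101111001000 walk d0:-→d1:-→d2:-→d3:-→d4:-→d5:-→d6:-→d7:-→d8:H0→d9:-→d10:-→d11:-→d12:-→d13:-→d14:-→d15:-→d16:H1→d17:-→d18:-→d19:-→d20:-→d21:-→d22:-→d23:-→d24:H2→d25:H3→d26:-→d27:- -> H3
  add 124.157.246.64/28 -> H1 at depth 28
  lookup 173.139.0.0: bits 10101101100010110 walk d0:-→d1:-→d2:-→d3:-→d4:-→d5:-→d6:-→d7:-→d8:H0→d9:-→d10:-→d11:-→d12:-→d13:-→d14:-→d15:-→d16:H1→d17:- -> H1
  add 124.157.128.0/17 -> H4 at depth 17

== LOOKUPS ==
["no-route","H3","H3","H1"]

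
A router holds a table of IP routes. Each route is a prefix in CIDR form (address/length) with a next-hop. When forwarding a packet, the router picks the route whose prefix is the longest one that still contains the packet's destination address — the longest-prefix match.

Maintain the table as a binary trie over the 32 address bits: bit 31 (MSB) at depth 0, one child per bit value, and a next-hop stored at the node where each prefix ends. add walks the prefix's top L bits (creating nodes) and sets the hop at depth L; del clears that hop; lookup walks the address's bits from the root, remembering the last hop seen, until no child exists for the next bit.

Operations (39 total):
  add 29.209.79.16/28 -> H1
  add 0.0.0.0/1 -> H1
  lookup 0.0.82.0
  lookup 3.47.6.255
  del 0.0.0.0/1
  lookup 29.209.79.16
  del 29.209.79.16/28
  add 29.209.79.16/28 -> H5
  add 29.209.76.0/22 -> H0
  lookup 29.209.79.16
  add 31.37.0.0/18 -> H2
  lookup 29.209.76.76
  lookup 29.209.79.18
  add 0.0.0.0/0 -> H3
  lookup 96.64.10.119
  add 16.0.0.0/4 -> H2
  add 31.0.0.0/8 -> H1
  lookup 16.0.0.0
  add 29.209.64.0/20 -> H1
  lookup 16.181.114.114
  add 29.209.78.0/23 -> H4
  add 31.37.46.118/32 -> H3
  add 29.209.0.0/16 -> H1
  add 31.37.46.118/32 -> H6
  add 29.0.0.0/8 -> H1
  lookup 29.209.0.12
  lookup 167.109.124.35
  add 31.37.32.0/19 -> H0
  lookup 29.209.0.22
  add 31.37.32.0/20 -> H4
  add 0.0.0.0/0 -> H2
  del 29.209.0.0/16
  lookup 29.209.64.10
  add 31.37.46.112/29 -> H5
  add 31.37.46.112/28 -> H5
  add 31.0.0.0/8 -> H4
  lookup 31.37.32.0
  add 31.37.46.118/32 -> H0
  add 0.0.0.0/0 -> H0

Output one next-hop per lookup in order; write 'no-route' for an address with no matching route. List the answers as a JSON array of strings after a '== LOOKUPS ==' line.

Apply in order:
  + 29.209.79.16/28 (H1) depth=28
  + 0.0.0.0/1 (H1) depth=1
  ? 0.0.82.0  path d0:-→d1:H1→d2:-→d3:-  best=H1
  ? 3.47.6.255  path d0:-→d1:H1→d2:-→d3:-  best=H1
  - 0.0.0.0/1 clear@1
  ? 29.209.79.16  path d0:-→d1:-→d2:-→d3:-→d4:-→d5:-→d6:-→d7:-→d8:-→d9:-→d10:-→d11:-→d12:-→d13:-→d14:-→d15:-→d16:-→d17:-→d18:-→d19:-→d20:-→d21:-→d22:-→d23:-→d24:-→d25:-→d26:-→d27:-→d28:H1  best=H1
  - 29.209.79.16/28 clear@28
  + 29.209.79.16/28 (H5) depth=28
  + 29.209.76.0/22 (H0) depth=22
  ? 29.209.79.16  path d0:-→d1:-→d2:-→d3:-→d4:-→d5:-→d6:-→d7:-→d8:-→d9:-→d10:-→d11:-→d12:-→d13:-→d14:-→d15:-→d16:-→d17:-→d18:-→d19:-→d20:-→d21:-→d22:H0→d23:-→d24:-→d25:-→d26:-→d27:-→d28:H5  best=H5
  + 31.37.0.0/18 (H2) depth=18
  ? 29.209.76.76  path d0:-→d1:-→d2:-→d3:-→d4:-→d5:-→d6:-→d7:-→d8:-→d9:-→d10:-→d11:-→d12:-→d13:-→d14:-→d15:-→d16:-→d17:-→d18:-→d19:-→d20:-→d21:-→d22:H0  best=H0
  ? 29.209.79.18  path d0:-→d1:-→d2:-→d3:-→d4:-→d5:-→d6:-→d7:-→d8:-→d9:-→d10:-→d11:-→d12:-→d13:-→d14:-→d15:-→d16:-→d17:-→d18:-→d19:-→d20:-→d21:-→d22:H0→d23:-→d24:-→d25:-→d26:-→d27:-→d28:H5  best=H5
  + 0.0.0.0/0 (H3) depth=0
  ? 96.64.10.119  path d0:H3→d1:-  best=H3
  + 16.0.0.0/4 (H2) depth=4
  + 31.0.0.0/8 (H1) depth=8
  ? 16.0.0.0  path d0:H3→d1:-→d2:-→d3:-→d4:H2  best=H2
  + 29.209.64.0/20 (H1) depth=20
  ? 16.181.114.114  path d0:H3→d1:-→d2:-→d3:-→d4:H2  best=H2
  + 29.209.78.0/23 (H4) depth=23
  + 31.37.46.118/32 (H3) depth=32
  + 29.209.0.0/16 (H1) depth=16
  + 31.37.46.118/32 (H6) depth=32
  + 29.0.0.0/8 (H1) depth=8
  ? 29.209.0.12  path d0:H3→d1:-→d2:-→d3:-→d4:H2→d5:-→d6:-→d7:-→d8:H1→d9:-→d10:-→d11:-→d12:-→d13:-→d14:-→d15:-→d16:H1→d17:-  best=H1
  ? 167.109.124.35  path d0:H3  best=H3
  + 31.37.32.0/19 (H0) depth=19
  ? 29.209.0.22  path d0:H3→d1:-→d2:-→d3:-→d4:H2→d5:-→d6:-→d7:-→d8:H1→d9:-→d10:-→d11:-→d12:-→d13:-→d14:-→d15:-→d16:H1→d17:-  best=H1
  + 31.37.32.0/20 (H4) depth=20
  + 0.0.0.0/0 (H2) depth=0
  - 29.209.0.0/16 clear@16
  ? 29.209.64.10  path d0:H2→d1:-→d2:-→d3:-→d4:H2→d5:-→d6:-→d7:-→d8:H1→d9:-→d10:-→d11:-→d12:-→d13:-→d14:-→d15:-→d16:-→d17:-→d18:-→d19:-→d20:H1  best=H1
  + 31.37.46.112/29 (H5) depth=29
  + 31.37.46.112/28 (H5) depth=28
  + 31.0.0.0/8 (H4) depth=8
  ? 31.37.32.0  path d0:H2→d1:-→d2:-→d3:-→d4:H2→d5:-→d6:-→d7:-→d8:H4→d9:-→d10:-→d11:-→d12:-→d13:-→d14:-→d15:-→d16:-→d17:-→d18:H2→d19:H0→d20:H4  best=H4
  + 31.37.46.118/32 (H0) depth=32
  + 0.0.0.0/0 (H0) depth=0

== LOOKUPS ==
["H1","H1","H1","H5","H0","H5","H3","H2","H2","H1","H3","H1","H1","H4"]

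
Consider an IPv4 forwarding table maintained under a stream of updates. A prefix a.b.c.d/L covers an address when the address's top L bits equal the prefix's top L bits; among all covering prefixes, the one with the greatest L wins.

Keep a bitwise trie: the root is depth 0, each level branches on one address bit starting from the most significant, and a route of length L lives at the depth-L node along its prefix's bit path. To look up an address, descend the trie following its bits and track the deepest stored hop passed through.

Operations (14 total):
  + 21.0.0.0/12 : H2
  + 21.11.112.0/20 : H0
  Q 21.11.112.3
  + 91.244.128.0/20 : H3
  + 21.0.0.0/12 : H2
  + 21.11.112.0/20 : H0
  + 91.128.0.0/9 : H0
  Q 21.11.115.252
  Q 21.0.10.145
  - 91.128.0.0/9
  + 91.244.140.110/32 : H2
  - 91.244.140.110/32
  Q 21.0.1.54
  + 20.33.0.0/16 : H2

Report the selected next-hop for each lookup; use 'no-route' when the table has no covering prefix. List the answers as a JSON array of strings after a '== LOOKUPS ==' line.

Apply in order:
  + 21.0.0.0/12 (H2) depth=12
  + 21.11.112.0/20 (H0) depth=20
  ? 21.11.112.3  path d0:-→d1:-→d2:-→d3:-→d4:-→d5:-→d6:-→d7:-→d8:-→d9:-→d10:-→d11:-→d12:H2→d13:-→d14:-→d15:-→d16:-→d17:-→d18:-→d19:-→d20:H0  best=H0
  + 91.244.128.0/20 (H3) depth=20
  + 21.0.0.0/12 (H2) depth=12
  + 21.11.112.0/20 (H0) depth=20
  + 91.128.0.0/9 (H0) depth=9
  ? 21.11.115.252  path d0:-→d1:-→d2:-→d3:-→d4:-→d5:-→d6:-→d7:-→d8:-→d9:-→d10:-→d11:-→d12:H2→d13:-→d14:-→d15:-→d16:-→d17:-→d18:-→d19:-→d20:H0  best=H0
  ? 21.0.10.145  path d0:-→d1:-→d2:-→d3:-→d4:-→d5:-→d6:-→d7:-→d8:-→d9:-→d10:-→d11:-→d12:H2  best=H2
  - 91.128.0.0/9 clear@9
  + 91.244.140.110/32 (H2) depth=32
  - 91.244.140.110/32 clear@32
  ? 21.0.1.54  path d0:-→d1:-→d2:-→d3:-→d4:-→d5:-→d6:-→d7:-→d8:-→d9:-→d10:-→d11:-→d12:H2  best=H2
  + 20.33.0.0/16 (H2) depth=16

== LOOKUPS ==
["H0","H0","H2","H2"]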